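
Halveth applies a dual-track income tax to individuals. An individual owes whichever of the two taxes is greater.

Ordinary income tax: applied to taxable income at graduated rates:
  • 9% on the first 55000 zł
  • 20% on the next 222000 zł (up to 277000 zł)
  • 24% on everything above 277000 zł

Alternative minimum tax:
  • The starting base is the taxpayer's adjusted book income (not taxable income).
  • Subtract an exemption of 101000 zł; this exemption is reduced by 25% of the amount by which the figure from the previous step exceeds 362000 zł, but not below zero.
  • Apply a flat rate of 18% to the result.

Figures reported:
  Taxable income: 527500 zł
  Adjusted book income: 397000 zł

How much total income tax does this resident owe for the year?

109470 zł

Alternative minimum tax:
  Base (adjusted book income): 397000 zł
  Exemption: 101000 zł − 25% × (397000 zł − 362000 zł) = 101000 zł − 8750 zł = 92250 zł
  Base: 397000 zł − 92250 zł = 304750 zł
  304750 zł × 18% = 54855 zł

Ordinary income tax:
  55000 zł × 9% = 4950 zł
  222000 zł × 20% = 44400 zł
  250500 zł × 24% = 60120 zł
  → 109470 zł

109470 zł > 54855 zł, so the ordinary income tax governs.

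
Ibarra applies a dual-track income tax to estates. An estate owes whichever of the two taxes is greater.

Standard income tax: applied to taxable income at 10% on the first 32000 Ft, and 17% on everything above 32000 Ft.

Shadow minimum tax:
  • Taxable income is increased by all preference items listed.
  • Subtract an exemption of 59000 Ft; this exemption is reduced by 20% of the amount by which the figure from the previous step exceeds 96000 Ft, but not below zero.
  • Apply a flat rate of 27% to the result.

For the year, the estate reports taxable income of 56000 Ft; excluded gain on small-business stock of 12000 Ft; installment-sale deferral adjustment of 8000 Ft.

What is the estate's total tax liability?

7280 Ft

Standard income tax:
  32000 Ft × 10% = 3200 Ft
  24000 Ft × 17% = 4080 Ft
  → 7280 Ft

Shadow minimum tax:
  Adjusted income: 56000 Ft + 12000 Ft + 8000 Ft = 76000 Ft
  Exemption: 76000 Ft ≤ 96000 Ft, so full 59000 Ft applies
  Base: 76000 Ft − 59000 Ft = 17000 Ft
  17000 Ft × 27% = 4590 Ft

7280 Ft > 4590 Ft, so the standard income tax governs.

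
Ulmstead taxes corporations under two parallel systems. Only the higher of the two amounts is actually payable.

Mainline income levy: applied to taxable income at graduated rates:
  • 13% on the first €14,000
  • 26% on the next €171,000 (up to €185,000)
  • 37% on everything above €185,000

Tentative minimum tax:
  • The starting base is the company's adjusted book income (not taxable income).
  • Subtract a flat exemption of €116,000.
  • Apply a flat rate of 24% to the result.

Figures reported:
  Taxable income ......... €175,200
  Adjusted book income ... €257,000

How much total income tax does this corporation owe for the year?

Mainline income levy:
  €14,000 × 13% = €1,820
  €161,200 × 26% = €41,912
  → €43,732

Tentative minimum tax:
  Base (adjusted book income): €257,000
  Less exemption €116,000 → base €141,000
  €141,000 × 24% = €33,840

€43,732 > €33,840, so the mainline income levy governs.

€43,732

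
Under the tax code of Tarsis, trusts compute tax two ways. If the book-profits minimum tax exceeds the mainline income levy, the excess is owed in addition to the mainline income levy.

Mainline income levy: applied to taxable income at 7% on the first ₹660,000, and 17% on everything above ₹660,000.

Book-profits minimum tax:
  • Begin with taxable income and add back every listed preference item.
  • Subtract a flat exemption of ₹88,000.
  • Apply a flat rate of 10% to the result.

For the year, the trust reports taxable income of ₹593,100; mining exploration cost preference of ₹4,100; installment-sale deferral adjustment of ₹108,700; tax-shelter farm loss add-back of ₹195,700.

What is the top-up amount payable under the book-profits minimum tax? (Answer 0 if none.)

Book-profits minimum tax:
  Adjusted income: ₹593,100 + ₹4,100 + ₹108,700 + ₹195,700 = ₹901,600
  Less exemption ₹88,000 → base ₹813,600
  ₹813,600 × 10% = ₹81,360

Mainline income levy:
  ₹593,100 × 7% = ₹41,517

Excess of book-profits minimum tax over mainline income levy: ₹81,360 − ₹41,517 = ₹39,843.

₹39,843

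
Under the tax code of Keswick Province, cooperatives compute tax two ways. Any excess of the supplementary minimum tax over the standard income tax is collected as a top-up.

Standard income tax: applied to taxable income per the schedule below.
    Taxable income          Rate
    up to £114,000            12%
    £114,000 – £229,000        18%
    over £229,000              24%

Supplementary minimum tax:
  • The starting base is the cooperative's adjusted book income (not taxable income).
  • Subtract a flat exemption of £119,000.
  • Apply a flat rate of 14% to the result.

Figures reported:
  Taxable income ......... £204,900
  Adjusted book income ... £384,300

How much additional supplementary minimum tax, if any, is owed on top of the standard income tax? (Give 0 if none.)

£7,100

Supplementary minimum tax:
  Base (adjusted book income): £384,300
  Less exemption £119,000 → base £265,300
  £265,300 × 14% = £37,142

Standard income tax:
  £114,000 × 12% = £13,680
  £90,900 × 18% = £16,362
  → £30,042

Excess of supplementary minimum tax over standard income tax: £37,142 − £30,042 = £7,100.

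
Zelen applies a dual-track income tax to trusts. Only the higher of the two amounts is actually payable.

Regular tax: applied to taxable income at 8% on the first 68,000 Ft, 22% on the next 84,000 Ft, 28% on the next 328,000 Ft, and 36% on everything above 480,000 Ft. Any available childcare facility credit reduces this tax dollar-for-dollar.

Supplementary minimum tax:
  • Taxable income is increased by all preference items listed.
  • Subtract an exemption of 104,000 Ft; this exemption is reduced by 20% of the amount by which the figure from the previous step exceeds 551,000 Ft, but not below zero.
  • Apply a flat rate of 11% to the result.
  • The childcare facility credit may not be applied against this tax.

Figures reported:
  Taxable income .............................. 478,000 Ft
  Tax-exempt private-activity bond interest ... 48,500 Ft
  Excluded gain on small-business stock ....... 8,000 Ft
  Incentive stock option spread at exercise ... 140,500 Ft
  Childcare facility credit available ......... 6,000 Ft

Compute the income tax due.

109,200 Ft

Supplementary minimum tax:
  Adjusted income: 478,000 Ft + 48,500 Ft + 8,000 Ft + 140,500 Ft = 675,000 Ft
  Exemption: 104,000 Ft − 20% × (675,000 Ft − 551,000 Ft) = 104,000 Ft − 24,800 Ft = 79,200 Ft
  Base: 675,000 Ft − 79,200 Ft = 595,800 Ft
  595,800 Ft × 11% = 65,538 Ft

Regular tax:
  68,000 Ft × 8% = 5,440 Ft
  84,000 Ft × 22% = 18,480 Ft
  326,000 Ft × 28% = 91,280 Ft
  → 115,200 Ft
  Less childcare facility credit 6,000 Ft → 109,200 Ft

109,200 Ft > 65,538 Ft, so the regular tax governs.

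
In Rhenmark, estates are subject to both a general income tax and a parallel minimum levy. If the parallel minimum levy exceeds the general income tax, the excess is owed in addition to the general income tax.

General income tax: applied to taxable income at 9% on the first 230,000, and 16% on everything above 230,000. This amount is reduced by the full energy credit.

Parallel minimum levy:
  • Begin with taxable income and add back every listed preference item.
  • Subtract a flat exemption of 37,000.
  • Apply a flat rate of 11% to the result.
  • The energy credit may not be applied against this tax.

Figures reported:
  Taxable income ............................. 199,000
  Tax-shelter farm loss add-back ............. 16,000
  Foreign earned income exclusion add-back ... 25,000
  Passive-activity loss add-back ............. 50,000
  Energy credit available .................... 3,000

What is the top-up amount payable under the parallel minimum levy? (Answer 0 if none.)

Parallel minimum levy:
  Adjusted income: 199,000 + 16,000 + 25,000 + 50,000 = 290,000
  Less exemption 37,000 → base 253,000
  253,000 × 11% = 27,830

General income tax:
  199,000 × 9% = 17,910
  Less energy credit 3,000 → 14,910

Excess of parallel minimum levy over general income tax: 27,830 − 14,910 = 12,920.

12,920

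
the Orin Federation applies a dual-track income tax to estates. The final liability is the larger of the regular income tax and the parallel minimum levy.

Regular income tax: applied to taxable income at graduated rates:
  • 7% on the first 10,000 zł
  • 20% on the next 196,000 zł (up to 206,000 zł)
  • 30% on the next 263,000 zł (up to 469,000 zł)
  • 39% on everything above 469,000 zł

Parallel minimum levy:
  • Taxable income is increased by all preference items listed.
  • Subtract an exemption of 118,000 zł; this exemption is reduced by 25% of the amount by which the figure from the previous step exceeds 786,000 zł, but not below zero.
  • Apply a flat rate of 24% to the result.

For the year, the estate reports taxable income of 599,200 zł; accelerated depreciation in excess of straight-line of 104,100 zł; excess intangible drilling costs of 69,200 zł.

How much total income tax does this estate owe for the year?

169,578 zł

Regular income tax:
  10,000 zł × 7% = 700 zł
  196,000 zł × 20% = 39,200 zł
  263,000 zł × 30% = 78,900 zł
  130,200 zł × 39% = 50,778 zł
  → 169,578 zł

Parallel minimum levy:
  Adjusted income: 599,200 zł + 104,100 zł + 69,200 zł = 772,500 zł
  Exemption: 772,500 zł ≤ 786,000 zł, so full 118,000 zł applies
  Base: 772,500 zł − 118,000 zł = 654,500 zł
  654,500 zł × 24% = 157,080 zł

169,578 zł > 157,080 zł, so the regular income tax governs.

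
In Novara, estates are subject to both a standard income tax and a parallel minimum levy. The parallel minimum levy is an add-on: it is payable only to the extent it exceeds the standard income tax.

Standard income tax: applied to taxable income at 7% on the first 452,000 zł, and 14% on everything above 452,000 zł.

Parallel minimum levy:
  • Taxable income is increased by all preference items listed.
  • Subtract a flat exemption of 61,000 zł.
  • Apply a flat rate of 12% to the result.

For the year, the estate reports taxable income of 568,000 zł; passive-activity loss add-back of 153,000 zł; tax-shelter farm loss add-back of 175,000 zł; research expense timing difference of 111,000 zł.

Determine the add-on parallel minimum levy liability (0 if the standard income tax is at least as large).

65,640 zł

Parallel minimum levy:
  Adjusted income: 568,000 zł + 153,000 zł + 175,000 zł + 111,000 zł = 1,007,000 zł
  Less exemption 61,000 zł → base 946,000 zł
  946,000 zł × 12% = 113,520 zł

Standard income tax:
  452,000 zł × 7% = 31,640 zł
  116,000 zł × 14% = 16,240 zł
  → 47,880 zł

Excess of parallel minimum levy over standard income tax: 113,520 zł − 47,880 zł = 65,640 zł.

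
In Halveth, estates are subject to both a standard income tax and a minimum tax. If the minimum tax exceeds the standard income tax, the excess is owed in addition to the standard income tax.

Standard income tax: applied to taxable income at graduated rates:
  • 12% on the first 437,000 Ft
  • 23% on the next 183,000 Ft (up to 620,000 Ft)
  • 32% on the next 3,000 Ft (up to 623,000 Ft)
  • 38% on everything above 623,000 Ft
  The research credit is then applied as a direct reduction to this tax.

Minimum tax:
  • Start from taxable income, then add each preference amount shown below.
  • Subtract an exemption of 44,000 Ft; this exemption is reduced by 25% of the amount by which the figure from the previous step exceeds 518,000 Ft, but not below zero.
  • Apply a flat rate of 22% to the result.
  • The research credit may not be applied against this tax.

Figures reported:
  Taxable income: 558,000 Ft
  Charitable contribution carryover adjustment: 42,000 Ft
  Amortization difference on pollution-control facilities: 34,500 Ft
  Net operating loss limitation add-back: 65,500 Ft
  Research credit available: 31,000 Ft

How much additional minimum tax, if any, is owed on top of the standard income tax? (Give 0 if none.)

Minimum tax:
  Adjusted income: 558,000 Ft + 42,000 Ft + 34,500 Ft + 65,500 Ft = 700,000 Ft
  Exemption: 25% × (700,000 Ft − 518,000 Ft) = 45,500 Ft ≥ 44,000 Ft, so the exemption is fully phased out
  Base: 700,000 Ft − 0 Ft = 700,000 Ft
  700,000 Ft × 22% = 154,000 Ft

Standard income tax:
  437,000 Ft × 12% = 52,440 Ft
  121,000 Ft × 23% = 27,830 Ft
  → 80,270 Ft
  Less research credit 31,000 Ft → 49,270 Ft

Excess of minimum tax over standard income tax: 154,000 Ft − 49,270 Ft = 104,730 Ft.

104,730 Ft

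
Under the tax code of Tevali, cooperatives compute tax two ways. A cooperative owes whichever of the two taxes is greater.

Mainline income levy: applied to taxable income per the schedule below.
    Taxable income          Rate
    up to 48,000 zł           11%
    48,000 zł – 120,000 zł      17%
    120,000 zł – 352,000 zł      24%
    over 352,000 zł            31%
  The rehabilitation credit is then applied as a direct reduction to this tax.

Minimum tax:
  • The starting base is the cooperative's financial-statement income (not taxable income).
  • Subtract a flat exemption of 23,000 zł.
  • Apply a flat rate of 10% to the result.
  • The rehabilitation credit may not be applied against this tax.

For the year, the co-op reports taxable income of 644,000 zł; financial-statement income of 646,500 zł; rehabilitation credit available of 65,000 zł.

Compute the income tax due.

98,720 zł

Minimum tax:
  Base (financial-statement income): 646,500 zł
  Less exemption 23,000 zł → base 623,500 zł
  623,500 zł × 10% = 62,350 zł

Mainline income levy:
  48,000 zł × 11% = 5,280 zł
  72,000 zł × 17% = 12,240 zł
  232,000 zł × 24% = 55,680 zł
  292,000 zł × 31% = 90,520 zł
  → 163,720 zł
  Less rehabilitation credit 65,000 zł → 98,720 zł

98,720 zł > 62,350 zł, so the mainline income levy governs.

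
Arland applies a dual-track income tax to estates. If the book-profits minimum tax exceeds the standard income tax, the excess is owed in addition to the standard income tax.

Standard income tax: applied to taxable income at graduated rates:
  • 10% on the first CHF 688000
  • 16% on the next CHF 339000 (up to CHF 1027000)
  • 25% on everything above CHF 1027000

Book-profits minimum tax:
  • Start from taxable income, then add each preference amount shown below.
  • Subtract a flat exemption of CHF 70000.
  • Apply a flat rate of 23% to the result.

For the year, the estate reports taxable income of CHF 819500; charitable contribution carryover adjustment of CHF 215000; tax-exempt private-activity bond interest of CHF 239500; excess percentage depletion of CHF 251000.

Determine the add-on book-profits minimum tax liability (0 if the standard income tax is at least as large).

Standard income tax:
  CHF 688000 × 10% = CHF 68800
  CHF 131500 × 16% = CHF 21040
  → CHF 89840

Book-profits minimum tax:
  Adjusted income: CHF 819500 + CHF 215000 + CHF 239500 + CHF 251000 = CHF 1525000
  Less exemption CHF 70000 → base CHF 1455000
  CHF 1455000 × 23% = CHF 334650

Excess of book-profits minimum tax over standard income tax: CHF 334650 − CHF 89840 = CHF 244810.

CHF 244810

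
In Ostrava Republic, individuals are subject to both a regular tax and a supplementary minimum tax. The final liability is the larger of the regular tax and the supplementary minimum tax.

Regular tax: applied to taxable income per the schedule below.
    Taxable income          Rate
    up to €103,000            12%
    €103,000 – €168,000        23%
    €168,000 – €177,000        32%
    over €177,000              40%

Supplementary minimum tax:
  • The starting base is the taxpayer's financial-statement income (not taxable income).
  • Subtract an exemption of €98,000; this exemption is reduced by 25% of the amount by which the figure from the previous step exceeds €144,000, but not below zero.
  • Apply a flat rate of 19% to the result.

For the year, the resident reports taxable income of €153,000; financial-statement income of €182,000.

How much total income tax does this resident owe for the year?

Regular tax:
  €103,000 × 12% = €12,360
  €50,000 × 23% = €11,500
  → €23,860

Supplementary minimum tax:
  Base (financial-statement income): €182,000
  Exemption: €98,000 − 25% × (€182,000 − €144,000) = €98,000 − €9,500 = €88,500
  Base: €182,000 − €88,500 = €93,500
  €93,500 × 19% = €17,765

€23,860 > €17,765, so the regular tax governs.

€23,860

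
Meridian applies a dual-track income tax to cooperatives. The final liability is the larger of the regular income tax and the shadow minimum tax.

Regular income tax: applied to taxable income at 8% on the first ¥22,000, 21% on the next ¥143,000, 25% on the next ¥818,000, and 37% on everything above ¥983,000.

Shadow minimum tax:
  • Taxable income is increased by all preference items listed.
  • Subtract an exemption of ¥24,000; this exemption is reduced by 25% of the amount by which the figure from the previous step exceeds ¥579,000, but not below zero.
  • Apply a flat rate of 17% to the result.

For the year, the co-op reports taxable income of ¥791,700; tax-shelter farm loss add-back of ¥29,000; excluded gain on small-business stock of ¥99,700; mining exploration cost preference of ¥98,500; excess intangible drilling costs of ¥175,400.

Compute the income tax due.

¥203,031

Regular income tax:
  ¥22,000 × 8% = ¥1,760
  ¥143,000 × 21% = ¥30,030
  ¥626,700 × 25% = ¥156,675
  → ¥188,465

Shadow minimum tax:
  Adjusted income: ¥791,700 + ¥29,000 + ¥99,700 + ¥98,500 + ¥175,400 = ¥1,194,300
  Exemption: 25% × (¥1,194,300 − ¥579,000) = ¥153,825 ≥ ¥24,000, so the exemption is fully phased out
  Base: ¥1,194,300 − ¥0 = ¥1,194,300
  ¥1,194,300 × 17% = ¥203,031

¥203,031 > ¥188,465, so the shadow minimum tax is the binding amount.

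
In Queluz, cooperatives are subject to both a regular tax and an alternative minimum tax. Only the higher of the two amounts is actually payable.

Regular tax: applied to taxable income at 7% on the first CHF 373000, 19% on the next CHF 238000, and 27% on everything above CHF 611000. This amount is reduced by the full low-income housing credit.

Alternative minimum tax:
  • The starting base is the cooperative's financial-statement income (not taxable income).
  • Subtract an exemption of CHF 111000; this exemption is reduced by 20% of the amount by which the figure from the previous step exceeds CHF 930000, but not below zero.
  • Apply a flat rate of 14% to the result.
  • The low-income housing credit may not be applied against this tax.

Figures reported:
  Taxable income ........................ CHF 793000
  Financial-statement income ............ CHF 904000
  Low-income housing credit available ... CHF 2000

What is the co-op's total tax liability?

CHF 118470

Regular tax:
  CHF 373000 × 7% = CHF 26110
  CHF 238000 × 19% = CHF 45220
  CHF 182000 × 27% = CHF 49140
  → CHF 120470
  Less low-income housing credit CHF 2000 → CHF 118470

Alternative minimum tax:
  Base (financial-statement income): CHF 904000
  Exemption: CHF 904000 ≤ CHF 930000, so full CHF 111000 applies
  Base: CHF 904000 − CHF 111000 = CHF 793000
  CHF 793000 × 14% = CHF 111020

CHF 118470 > CHF 111020, so the regular tax governs.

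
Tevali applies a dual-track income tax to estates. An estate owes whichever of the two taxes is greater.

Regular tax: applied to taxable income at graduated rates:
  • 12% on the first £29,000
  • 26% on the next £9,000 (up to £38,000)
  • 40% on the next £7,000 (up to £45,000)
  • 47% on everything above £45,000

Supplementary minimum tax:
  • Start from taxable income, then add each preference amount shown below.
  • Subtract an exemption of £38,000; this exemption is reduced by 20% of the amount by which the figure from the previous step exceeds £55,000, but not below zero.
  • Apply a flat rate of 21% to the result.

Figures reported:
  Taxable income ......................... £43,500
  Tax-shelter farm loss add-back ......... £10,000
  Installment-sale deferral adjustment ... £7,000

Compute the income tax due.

£8,020

Regular tax:
  £29,000 × 12% = £3,480
  £9,000 × 26% = £2,340
  £5,500 × 40% = £2,200
  → £8,020

Supplementary minimum tax:
  Adjusted income: £43,500 + £10,000 + £7,000 = £60,500
  Exemption: £38,000 − 20% × (£60,500 − £55,000) = £38,000 − £1,100 = £36,900
  Base: £60,500 − £36,900 = £23,600
  £23,600 × 21% = £4,956

£8,020 > £4,956, so the regular tax governs.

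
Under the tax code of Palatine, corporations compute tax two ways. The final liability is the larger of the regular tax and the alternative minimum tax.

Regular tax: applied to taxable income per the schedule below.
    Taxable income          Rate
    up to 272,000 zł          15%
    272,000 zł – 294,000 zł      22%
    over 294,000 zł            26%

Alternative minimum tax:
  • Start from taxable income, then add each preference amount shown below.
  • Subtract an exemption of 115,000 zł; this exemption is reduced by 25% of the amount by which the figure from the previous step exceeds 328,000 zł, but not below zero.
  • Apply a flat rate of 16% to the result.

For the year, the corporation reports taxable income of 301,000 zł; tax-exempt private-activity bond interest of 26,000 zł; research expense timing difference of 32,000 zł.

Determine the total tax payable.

Alternative minimum tax:
  Adjusted income: 301,000 zł + 26,000 zł + 32,000 zł = 359,000 zł
  Exemption: 115,000 zł − 25% × (359,000 zł − 328,000 zł) = 115,000 zł − 7,750 zł = 107,250 zł
  Base: 359,000 zł − 107,250 zł = 251,750 zł
  251,750 zł × 16% = 40,280 zł

Regular tax:
  272,000 zł × 15% = 40,800 zł
  22,000 zł × 22% = 4,840 zł
  7,000 zł × 26% = 1,820 zł
  → 47,460 zł

47,460 zł > 40,280 zł, so the regular tax governs.

47,460 zł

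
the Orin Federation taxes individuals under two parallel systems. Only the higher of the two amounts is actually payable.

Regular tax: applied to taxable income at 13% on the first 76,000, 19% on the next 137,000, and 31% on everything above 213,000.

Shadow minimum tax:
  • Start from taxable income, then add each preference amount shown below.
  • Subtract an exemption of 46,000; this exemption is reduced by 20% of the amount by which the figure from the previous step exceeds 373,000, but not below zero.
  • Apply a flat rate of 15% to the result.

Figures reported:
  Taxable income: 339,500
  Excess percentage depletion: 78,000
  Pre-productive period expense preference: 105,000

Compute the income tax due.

Shadow minimum tax:
  Adjusted income: 339,500 + 78,000 + 105,000 = 522,500
  Exemption: 46,000 − 20% × (522,500 − 373,000) = 46,000 − 29,900 = 16,100
  Base: 522,500 − 16,100 = 506,400
  506,400 × 15% = 75,960

Regular tax:
  76,000 × 13% = 9,880
  137,000 × 19% = 26,030
  126,500 × 31% = 39,215
  → 75,125

75,960 > 75,125, so the shadow minimum tax is the binding amount.

75,960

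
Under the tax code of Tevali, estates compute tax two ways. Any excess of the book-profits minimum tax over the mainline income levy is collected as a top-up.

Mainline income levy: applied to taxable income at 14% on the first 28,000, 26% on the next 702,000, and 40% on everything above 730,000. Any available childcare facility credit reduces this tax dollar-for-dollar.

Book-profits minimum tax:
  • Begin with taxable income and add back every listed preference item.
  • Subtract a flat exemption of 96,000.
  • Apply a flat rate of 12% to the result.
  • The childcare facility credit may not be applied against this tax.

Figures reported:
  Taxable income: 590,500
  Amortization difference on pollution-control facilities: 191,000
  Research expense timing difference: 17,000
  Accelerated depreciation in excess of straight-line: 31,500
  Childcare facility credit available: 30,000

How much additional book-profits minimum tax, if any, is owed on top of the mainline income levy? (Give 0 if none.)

Book-profits minimum tax:
  Adjusted income: 590,500 + 191,000 + 17,000 + 31,500 = 830,000
  Less exemption 96,000 → base 734,000
  734,000 × 12% = 88,080

Mainline income levy:
  28,000 × 14% = 3,920
  562,500 × 26% = 146,250
  → 150,170
  Less childcare facility credit 30,000 → 120,170

88,080 ≤ 120,170, so no add-on is due.

0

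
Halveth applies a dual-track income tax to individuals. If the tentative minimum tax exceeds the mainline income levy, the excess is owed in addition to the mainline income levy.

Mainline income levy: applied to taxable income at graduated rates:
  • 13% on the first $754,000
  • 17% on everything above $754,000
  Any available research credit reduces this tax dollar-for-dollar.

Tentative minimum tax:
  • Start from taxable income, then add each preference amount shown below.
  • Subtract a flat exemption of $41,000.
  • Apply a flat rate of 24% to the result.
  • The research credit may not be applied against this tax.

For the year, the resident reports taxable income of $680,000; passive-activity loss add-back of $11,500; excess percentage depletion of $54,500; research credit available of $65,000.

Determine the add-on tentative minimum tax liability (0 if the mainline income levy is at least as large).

Mainline income levy:
  $680,000 × 13% = $88,400
  Less research credit $65,000 → $23,400

Tentative minimum tax:
  Adjusted income: $680,000 + $11,500 + $54,500 = $746,000
  Less exemption $41,000 → base $705,000
  $705,000 × 24% = $169,200

Excess of tentative minimum tax over mainline income levy: $169,200 − $23,400 = $145,800.

$145,800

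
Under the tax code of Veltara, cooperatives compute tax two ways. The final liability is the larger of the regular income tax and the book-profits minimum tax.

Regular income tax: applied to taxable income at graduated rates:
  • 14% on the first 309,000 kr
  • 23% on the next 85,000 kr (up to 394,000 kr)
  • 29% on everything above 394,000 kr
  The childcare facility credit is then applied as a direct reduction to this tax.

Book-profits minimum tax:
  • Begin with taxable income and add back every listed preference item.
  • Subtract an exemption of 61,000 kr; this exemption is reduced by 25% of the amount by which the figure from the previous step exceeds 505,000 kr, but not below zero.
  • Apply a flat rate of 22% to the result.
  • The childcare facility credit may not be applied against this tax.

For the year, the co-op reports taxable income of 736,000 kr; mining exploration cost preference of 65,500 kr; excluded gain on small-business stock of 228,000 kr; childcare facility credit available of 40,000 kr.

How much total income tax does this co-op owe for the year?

Book-profits minimum tax:
  Adjusted income: 736,000 kr + 65,500 kr + 228,000 kr = 1,029,500 kr
  Exemption: 25% × (1,029,500 kr − 505,000 kr) = 131,125 kr ≥ 61,000 kr, so the exemption is fully phased out
  Base: 1,029,500 kr − 0 kr = 1,029,500 kr
  1,029,500 kr × 22% = 226,490 kr

Regular income tax:
  309,000 kr × 14% = 43,260 kr
  85,000 kr × 23% = 19,550 kr
  342,000 kr × 29% = 99,180 kr
  → 161,990 kr
  Less childcare facility credit 40,000 kr → 121,990 kr

226,490 kr > 121,990 kr, so the book-profits minimum tax is the binding amount.

226,490 kr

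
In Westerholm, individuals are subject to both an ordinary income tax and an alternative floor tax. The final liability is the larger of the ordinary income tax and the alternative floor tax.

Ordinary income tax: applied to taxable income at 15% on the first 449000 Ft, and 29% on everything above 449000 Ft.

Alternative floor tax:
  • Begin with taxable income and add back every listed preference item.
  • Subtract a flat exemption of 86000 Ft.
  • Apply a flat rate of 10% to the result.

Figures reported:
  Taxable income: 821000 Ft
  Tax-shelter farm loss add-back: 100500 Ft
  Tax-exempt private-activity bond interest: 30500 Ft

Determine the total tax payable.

Ordinary income tax:
  449000 Ft × 15% = 67350 Ft
  372000 Ft × 29% = 107880 Ft
  → 175230 Ft

Alternative floor tax:
  Adjusted income: 821000 Ft + 100500 Ft + 30500 Ft = 952000 Ft
  Less exemption 86000 Ft → base 866000 Ft
  866000 Ft × 10% = 86600 Ft

175230 Ft > 86600 Ft, so the ordinary income tax governs.

175230 Ft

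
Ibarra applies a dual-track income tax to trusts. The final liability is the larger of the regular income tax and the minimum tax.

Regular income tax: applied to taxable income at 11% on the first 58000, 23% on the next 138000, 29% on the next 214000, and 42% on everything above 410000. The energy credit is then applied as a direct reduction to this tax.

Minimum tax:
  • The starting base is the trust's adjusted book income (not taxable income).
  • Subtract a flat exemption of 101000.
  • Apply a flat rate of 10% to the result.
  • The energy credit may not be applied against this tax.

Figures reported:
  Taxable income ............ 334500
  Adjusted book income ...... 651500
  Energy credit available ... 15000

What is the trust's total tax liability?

Regular income tax:
  58000 × 11% = 6380
  138000 × 23% = 31740
  138500 × 29% = 40165
  → 78285
  Less energy credit 15000 → 63285

Minimum tax:
  Base (adjusted book income): 651500
  Less exemption 101000 → base 550500
  550500 × 10% = 55050

63285 > 55050, so the regular income tax governs.

63285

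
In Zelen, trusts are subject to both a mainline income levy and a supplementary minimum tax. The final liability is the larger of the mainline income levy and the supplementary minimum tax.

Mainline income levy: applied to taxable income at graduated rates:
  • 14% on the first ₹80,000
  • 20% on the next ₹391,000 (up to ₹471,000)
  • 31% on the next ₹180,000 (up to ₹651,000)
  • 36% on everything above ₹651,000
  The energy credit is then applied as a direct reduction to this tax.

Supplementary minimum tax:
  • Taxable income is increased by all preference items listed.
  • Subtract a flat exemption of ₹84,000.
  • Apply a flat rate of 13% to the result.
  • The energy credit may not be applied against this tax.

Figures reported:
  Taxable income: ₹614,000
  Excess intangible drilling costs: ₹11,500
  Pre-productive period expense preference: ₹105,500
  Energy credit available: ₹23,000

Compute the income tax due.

₹110,730

Mainline income levy:
  ₹80,000 × 14% = ₹11,200
  ₹391,000 × 20% = ₹78,200
  ₹143,000 × 31% = ₹44,330
  → ₹133,730
  Less energy credit ₹23,000 → ₹110,730

Supplementary minimum tax:
  Adjusted income: ₹614,000 + ₹11,500 + ₹105,500 = ₹731,000
  Less exemption ₹84,000 → base ₹647,000
  ₹647,000 × 13% = ₹84,110

₹110,730 > ₹84,110, so the mainline income levy governs.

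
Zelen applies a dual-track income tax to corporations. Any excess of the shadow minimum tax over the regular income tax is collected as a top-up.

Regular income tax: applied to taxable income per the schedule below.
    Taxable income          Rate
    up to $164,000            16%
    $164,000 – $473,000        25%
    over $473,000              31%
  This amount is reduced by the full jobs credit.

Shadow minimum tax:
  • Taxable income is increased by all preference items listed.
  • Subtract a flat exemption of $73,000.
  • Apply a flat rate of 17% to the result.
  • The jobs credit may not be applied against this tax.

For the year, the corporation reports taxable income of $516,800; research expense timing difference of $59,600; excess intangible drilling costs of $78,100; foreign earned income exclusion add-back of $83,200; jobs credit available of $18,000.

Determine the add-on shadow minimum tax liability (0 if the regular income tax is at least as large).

Shadow minimum tax:
  Adjusted income: $516,800 + $59,600 + $78,100 + $83,200 = $737,700
  Less exemption $73,000 → base $664,700
  $664,700 × 17% = $112,999

Regular income tax:
  $164,000 × 16% = $26,240
  $309,000 × 25% = $77,250
  $43,800 × 31% = $13,578
  → $117,068
  Less jobs credit $18,000 → $99,068

Excess of shadow minimum tax over regular income tax: $112,999 − $99,068 = $13,931.

$13,931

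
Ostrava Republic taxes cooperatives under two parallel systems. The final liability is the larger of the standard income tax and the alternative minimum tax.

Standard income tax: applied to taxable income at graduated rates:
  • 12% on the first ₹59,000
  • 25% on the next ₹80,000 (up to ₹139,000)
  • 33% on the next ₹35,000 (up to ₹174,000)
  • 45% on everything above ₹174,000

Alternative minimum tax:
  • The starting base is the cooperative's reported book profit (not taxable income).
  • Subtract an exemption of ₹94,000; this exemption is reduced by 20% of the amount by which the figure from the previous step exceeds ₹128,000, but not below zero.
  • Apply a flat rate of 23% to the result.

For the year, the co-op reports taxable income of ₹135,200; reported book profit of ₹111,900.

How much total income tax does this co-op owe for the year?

₹26,130

Alternative minimum tax:
  Base (reported book profit): ₹111,900
  Exemption: ₹111,900 ≤ ₹128,000, so full ₹94,000 applies
  Base: ₹111,900 − ₹94,000 = ₹17,900
  ₹17,900 × 23% = ₹4,117

Standard income tax:
  ₹59,000 × 12% = ₹7,080
  ₹76,200 × 25% = ₹19,050
  → ₹26,130

₹26,130 > ₹4,117, so the standard income tax governs.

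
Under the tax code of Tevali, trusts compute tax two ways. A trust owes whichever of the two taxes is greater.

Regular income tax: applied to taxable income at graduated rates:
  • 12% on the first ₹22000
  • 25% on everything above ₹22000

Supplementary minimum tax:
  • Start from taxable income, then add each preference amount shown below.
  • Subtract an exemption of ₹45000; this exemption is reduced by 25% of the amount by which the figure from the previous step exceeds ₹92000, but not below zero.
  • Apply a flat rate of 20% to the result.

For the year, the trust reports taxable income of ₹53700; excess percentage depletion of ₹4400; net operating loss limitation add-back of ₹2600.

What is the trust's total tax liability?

₹10565

Supplementary minimum tax:
  Adjusted income: ₹53700 + ₹4400 + ₹2600 = ₹60700
  Exemption: ₹60700 ≤ ₹92000, so full ₹45000 applies
  Base: ₹60700 − ₹45000 = ₹15700
  ₹15700 × 20% = ₹3140

Regular income tax:
  ₹22000 × 12% = ₹2640
  ₹31700 × 25% = ₹7925
  → ₹10565

₹10565 > ₹3140, so the regular income tax governs.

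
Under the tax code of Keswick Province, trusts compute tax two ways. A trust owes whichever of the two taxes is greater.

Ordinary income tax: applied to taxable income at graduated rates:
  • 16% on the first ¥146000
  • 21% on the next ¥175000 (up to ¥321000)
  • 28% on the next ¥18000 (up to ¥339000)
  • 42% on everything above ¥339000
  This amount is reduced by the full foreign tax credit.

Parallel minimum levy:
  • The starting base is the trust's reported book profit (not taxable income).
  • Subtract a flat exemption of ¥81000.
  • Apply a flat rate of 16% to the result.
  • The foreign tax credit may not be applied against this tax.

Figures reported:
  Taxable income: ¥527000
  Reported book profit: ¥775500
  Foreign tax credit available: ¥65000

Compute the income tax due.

Parallel minimum levy:
  Base (reported book profit): ¥775500
  Less exemption ¥81000 → base ¥694500
  ¥694500 × 16% = ¥111120

Ordinary income tax:
  ¥146000 × 16% = ¥23360
  ¥175000 × 21% = ¥36750
  ¥18000 × 28% = ¥5040
  ¥188000 × 42% = ¥78960
  → ¥144110
  Less foreign tax credit ¥65000 → ¥79110

¥111120 > ¥79110, so the parallel minimum levy is the binding amount.

¥111120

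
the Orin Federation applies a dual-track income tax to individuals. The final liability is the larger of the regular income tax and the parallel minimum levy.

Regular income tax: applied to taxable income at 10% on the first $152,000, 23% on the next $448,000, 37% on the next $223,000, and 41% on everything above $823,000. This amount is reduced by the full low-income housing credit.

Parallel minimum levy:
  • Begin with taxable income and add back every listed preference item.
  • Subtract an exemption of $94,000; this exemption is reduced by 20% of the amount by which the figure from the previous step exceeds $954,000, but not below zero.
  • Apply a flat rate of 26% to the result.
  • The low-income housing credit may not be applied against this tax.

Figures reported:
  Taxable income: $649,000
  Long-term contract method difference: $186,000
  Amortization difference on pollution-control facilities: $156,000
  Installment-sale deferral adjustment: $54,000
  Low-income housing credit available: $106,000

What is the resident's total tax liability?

$251,992

Parallel minimum levy:
  Adjusted income: $649,000 + $186,000 + $156,000 + $54,000 = $1,045,000
  Exemption: $94,000 − 20% × ($1,045,000 − $954,000) = $94,000 − $18,200 = $75,800
  Base: $1,045,000 − $75,800 = $969,200
  $969,200 × 26% = $251,992

Regular income tax:
  $152,000 × 10% = $15,200
  $448,000 × 23% = $103,040
  $49,000 × 37% = $18,130
  → $136,370
  Less low-income housing credit $106,000 → $30,370

$251,992 > $30,370, so the parallel minimum levy is the binding amount.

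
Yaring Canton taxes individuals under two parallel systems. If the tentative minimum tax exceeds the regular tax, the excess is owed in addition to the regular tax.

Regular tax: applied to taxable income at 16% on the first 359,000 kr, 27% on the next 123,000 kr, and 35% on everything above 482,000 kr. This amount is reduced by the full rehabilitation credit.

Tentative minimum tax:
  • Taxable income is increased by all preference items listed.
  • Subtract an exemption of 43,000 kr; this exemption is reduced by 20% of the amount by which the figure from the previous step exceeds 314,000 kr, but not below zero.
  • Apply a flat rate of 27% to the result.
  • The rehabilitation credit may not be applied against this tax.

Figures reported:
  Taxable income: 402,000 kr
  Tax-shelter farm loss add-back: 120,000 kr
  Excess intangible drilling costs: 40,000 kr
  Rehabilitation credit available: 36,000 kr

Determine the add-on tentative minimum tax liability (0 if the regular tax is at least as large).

Tentative minimum tax:
  Adjusted income: 402,000 kr + 120,000 kr + 40,000 kr = 562,000 kr
  Exemption: 20% × (562,000 kr − 314,000 kr) = 49,600 kr ≥ 43,000 kr, so the exemption is fully phased out
  Base: 562,000 kr − 0 kr = 562,000 kr
  562,000 kr × 27% = 151,740 kr

Regular tax:
  359,000 kr × 16% = 57,440 kr
  43,000 kr × 27% = 11,610 kr
  → 69,050 kr
  Less rehabilitation credit 36,000 kr → 33,050 kr

Excess of tentative minimum tax over regular tax: 151,740 kr − 33,050 kr = 118,690 kr.

118,690 kr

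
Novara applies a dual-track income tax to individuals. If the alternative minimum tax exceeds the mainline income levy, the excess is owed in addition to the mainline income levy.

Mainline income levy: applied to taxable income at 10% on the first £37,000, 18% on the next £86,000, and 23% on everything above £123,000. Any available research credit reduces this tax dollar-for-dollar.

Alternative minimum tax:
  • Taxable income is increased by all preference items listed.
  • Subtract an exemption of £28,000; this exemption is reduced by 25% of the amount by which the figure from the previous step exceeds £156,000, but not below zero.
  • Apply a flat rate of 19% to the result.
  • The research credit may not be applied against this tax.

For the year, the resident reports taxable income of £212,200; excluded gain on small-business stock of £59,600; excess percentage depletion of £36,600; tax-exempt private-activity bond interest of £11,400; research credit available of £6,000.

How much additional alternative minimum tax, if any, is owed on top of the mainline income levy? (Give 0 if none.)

£27,066

Alternative minimum tax:
  Adjusted income: £212,200 + £59,600 + £36,600 + £11,400 = £319,800
  Exemption: 25% × (£319,800 − £156,000) = £40,950 ≥ £28,000, so the exemption is fully phased out
  Base: £319,800 − £0 = £319,800
  £319,800 × 19% = £60,762

Mainline income levy:
  £37,000 × 10% = £3,700
  £86,000 × 18% = £15,480
  £89,200 × 23% = £20,516
  → £39,696
  Less research credit £6,000 → £33,696

Excess of alternative minimum tax over mainline income levy: £60,762 − £33,696 = £27,066.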